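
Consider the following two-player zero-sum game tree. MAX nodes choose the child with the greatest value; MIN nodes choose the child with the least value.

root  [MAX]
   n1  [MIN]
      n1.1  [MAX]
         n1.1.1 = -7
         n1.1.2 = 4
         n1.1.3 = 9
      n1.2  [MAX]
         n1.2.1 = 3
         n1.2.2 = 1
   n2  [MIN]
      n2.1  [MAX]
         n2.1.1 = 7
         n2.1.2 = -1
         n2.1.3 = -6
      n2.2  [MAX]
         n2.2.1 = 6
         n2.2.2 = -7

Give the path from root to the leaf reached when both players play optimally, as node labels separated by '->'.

root -> n2 -> n2.2 -> n2.2.1

n1.1 (MAX): max(-7, 4, 9) = 9
n1.2 (MAX): max(3, 1) = 3
n1 (MIN): min(9, 3) = 3
n2.1 (MAX): max(7, -1, -6) = 7
n2.2 (MAX): max(6, -7) = 6
n2 (MIN): min(7, 6) = 6
root (MAX): max(3, 6) = 6
At root, MAX picks n2 (highest: 6).
At n2, MIN picks n2.2 (lowest: 6).
At n2.2, MAX picks n2.2.1 (highest: 6).
Terminal value 6.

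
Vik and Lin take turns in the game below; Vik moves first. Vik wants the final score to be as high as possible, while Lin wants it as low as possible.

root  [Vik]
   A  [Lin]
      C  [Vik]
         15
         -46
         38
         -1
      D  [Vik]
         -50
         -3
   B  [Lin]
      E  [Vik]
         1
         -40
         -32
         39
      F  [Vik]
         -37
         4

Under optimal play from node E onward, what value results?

E (Vik): max(1, -40, -32, 39) = 39

39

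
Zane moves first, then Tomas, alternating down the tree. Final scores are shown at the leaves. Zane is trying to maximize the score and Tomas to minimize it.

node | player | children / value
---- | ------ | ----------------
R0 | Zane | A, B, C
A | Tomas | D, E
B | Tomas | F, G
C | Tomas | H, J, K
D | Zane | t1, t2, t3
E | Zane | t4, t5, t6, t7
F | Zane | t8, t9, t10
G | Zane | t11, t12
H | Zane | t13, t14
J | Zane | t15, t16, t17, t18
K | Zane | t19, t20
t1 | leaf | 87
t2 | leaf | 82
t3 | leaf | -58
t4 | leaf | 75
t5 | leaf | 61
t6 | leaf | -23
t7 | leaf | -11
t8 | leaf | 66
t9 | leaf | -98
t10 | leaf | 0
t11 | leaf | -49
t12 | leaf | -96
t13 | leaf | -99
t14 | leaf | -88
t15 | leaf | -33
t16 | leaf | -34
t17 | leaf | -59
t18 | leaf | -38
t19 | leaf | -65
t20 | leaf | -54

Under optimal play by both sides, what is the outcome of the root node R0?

75

D (Zane): max(87, 82, -58) = 87
E (Zane): max(75, 61, -23, -11) = 75
A (Tomas): min(87, 75) = 75
F (Zane): max(66, -98, 0) = 66
G (Zane): max(-49, -96) = -49
B (Tomas): min(66, -49) = -49
H (Zane): max(-99, -88) = -88
J (Zane): max(-33, -34, -59, -38) = -33
K (Zane): max(-65, -54) = -54
C (Tomas): min(-88, -33, -54) = -88
R0 (Zane): max(75, -49, -88) = 75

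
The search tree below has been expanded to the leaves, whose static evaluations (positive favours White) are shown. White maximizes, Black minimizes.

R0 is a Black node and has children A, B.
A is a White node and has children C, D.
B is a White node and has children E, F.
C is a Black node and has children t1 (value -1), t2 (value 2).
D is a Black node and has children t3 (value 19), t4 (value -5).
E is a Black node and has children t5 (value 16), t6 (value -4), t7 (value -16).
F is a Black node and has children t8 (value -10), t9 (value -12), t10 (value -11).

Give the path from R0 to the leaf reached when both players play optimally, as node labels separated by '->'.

R0 -> B -> F -> t9

C (Black): min(-1, 2) = -1
D (Black): min(19, -5) = -5
A (White): max(-1, -5) = -1
E (Black): min(16, -4, -16) = -16
F (Black): min(-10, -12, -11) = -12
B (White): max(-16, -12) = -12
R0 (Black): min(-1, -12) = -12
At R0, Black picks B (lowest: -12).
At B, White picks F (highest: -12).
At F, Black picks t9 (lowest: -12).
Terminal value -12.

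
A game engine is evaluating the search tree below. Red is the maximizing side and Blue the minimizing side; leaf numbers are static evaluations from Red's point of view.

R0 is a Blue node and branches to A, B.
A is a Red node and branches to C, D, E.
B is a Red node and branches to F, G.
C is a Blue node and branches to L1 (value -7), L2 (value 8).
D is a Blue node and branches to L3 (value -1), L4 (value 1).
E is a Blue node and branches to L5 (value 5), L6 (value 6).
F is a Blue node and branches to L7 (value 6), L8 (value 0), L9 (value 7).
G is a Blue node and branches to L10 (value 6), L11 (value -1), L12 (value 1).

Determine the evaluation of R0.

0

C (Blue): min(-7, 8) = -7
D (Blue): min(-1, 1) = -1
E (Blue): min(5, 6) = 5
A (Red): max(-7, -1, 5) = 5
F (Blue): min(6, 0, 7) = 0
G (Blue): min(6, -1, 1) = -1
B (Red): max(0, -1) = 0
R0 (Blue): min(5, 0) = 0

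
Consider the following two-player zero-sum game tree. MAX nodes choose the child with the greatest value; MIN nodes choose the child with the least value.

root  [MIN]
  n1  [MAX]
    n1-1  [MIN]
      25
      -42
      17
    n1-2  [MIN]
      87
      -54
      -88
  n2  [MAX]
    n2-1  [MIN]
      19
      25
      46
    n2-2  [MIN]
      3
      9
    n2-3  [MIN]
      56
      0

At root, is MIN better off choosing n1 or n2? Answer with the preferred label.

n1-1 (MIN): min(25, -42, 17) = -42
n1-2 (MIN): min(87, -54, -88) = -88
n1 (MAX): max(-42, -88) = -42
n2-1 (MIN): min(19, 25, 46) = 19
n2-2 (MIN): min(3, 9) = 3
n2-3 (MIN): min(56, 0) = 0
n2 (MAX): max(19, 3, 0) = 19
MIN prefers the lower value; n1=-42, n2=19. n1 is better since -42 < 19.

n1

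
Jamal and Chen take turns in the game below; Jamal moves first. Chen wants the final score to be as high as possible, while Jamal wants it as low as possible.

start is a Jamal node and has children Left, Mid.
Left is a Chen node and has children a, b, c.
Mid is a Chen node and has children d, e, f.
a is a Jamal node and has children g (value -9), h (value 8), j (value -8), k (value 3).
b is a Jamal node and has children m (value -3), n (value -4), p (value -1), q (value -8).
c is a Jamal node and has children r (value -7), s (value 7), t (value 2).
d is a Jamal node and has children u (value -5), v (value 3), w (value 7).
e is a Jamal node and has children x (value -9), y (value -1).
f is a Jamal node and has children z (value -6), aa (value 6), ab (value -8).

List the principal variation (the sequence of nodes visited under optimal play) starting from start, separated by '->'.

a (Jamal): min(-9, 8, -8, 3) = -9
b (Jamal): min(-3, -4, -1, -8) = -8
c (Jamal): min(-7, 7, 2) = -7
Left (Chen): max(-9, -8, -7) = -7
d (Jamal): min(-5, 3, 7) = -5
e (Jamal): min(-9, -1) = -9
f (Jamal): min(-6, 6, -8) = -8
Mid (Chen): max(-5, -9, -8) = -5
start (Jamal): min(-7, -5) = -7
At start, Jamal picks Left (lowest: -7).
At Left, Chen picks c (highest: -7).
At c, Jamal picks r (lowest: -7).
Terminal value -7.

start -> Left -> c -> r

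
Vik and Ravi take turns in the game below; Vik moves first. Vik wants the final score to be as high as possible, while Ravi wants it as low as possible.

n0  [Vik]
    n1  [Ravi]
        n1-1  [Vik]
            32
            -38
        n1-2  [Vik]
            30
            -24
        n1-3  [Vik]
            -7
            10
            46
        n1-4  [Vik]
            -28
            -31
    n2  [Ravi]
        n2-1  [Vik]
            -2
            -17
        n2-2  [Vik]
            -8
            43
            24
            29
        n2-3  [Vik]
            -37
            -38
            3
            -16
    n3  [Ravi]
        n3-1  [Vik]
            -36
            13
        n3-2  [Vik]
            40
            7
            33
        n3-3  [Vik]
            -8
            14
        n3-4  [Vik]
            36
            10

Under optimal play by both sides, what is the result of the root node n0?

13

n1-1 (Vik): max(32, -38) = 32
n1-2 (Vik): max(30, -24) = 30
n1-3 (Vik): max(-7, 10, 46) = 46
n1-4 (Vik): max(-28, -31) = -28
n1 (Ravi): min(32, 30, 46, -28) = -28
n2-1 (Vik): max(-2, -17) = -2
n2-2 (Vik): max(-8, 43, 24, 29) = 43
n2-3 (Vik): max(-37, -38, 3, -16) = 3
n2 (Ravi): min(-2, 43, 3) = -2
n3-1 (Vik): max(-36, 13) = 13
n3-2 (Vik): max(40, 7, 33) = 40
n3-3 (Vik): max(-8, 14) = 14
n3-4 (Vik): max(36, 10) = 36
n3 (Ravi): min(13, 40, 14, 36) = 13
n0 (Vik): max(-28, -2, 13) = 13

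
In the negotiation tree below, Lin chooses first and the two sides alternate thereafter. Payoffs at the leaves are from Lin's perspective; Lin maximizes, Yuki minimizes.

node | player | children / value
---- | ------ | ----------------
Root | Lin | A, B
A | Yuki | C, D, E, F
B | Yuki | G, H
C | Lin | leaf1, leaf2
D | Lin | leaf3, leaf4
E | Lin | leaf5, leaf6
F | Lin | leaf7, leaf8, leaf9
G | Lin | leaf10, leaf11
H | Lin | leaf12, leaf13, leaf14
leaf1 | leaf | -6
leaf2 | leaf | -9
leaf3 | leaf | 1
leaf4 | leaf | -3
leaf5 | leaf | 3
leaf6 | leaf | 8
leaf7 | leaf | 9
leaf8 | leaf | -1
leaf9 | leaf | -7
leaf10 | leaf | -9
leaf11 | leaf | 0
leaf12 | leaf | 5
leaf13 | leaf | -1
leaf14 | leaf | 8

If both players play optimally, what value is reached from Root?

C (Lin): max(-6, -9) = -6
D (Lin): max(1, -3) = 1
E (Lin): max(3, 8) = 8
F (Lin): max(9, -1, -7) = 9
A (Yuki): min(-6, 1, 8, 9) = -6
G (Lin): max(-9, 0) = 0
H (Lin): max(5, -1, 8) = 8
B (Yuki): min(0, 8) = 0
Root (Lin): max(-6, 0) = 0

0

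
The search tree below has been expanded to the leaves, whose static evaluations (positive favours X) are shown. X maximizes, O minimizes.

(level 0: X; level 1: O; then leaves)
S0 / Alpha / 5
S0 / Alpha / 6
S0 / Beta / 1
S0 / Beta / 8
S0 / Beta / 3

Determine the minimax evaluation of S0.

5

Alpha (O): min(5, 6) = 5
Beta (O): min(1, 8, 3) = 1
S0 (X): max(5, 1) = 5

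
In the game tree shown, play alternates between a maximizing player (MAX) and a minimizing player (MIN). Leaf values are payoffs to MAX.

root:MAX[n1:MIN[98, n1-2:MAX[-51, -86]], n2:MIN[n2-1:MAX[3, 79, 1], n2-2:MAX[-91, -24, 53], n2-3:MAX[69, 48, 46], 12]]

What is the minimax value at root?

12

n1-2 (MAX): max(-51, -86) = -51
n1 (MIN): min(98, -51) = -51
n2-1 (MAX): max(3, 79, 1) = 79
n2-2 (MAX): max(-91, -24, 53) = 53
n2-3 (MAX): max(69, 48, 46) = 69
n2 (MIN): min(79, 53, 69, 12) = 12
root (MAX): max(-51, 12) = 12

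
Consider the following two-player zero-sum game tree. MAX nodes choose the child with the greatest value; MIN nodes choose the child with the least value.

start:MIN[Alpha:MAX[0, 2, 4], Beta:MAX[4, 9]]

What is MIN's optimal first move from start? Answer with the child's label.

Alpha

Alpha (MAX): max(0, 2, 4) = 4
Beta (MAX): max(4, 9) = 9
start (MIN): min(4, 9) = 4
MIN at start wants the lowest of {Alpha=4, Beta=9}, so chooses Alpha.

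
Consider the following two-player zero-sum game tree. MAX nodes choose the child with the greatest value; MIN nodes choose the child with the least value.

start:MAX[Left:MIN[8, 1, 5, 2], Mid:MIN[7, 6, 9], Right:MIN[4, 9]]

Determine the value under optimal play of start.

6

Left (MIN): min(8, 1, 5, 2) = 1
Mid (MIN): min(7, 6, 9) = 6
Right (MIN): min(4, 9) = 4
start (MAX): max(1, 6, 4) = 6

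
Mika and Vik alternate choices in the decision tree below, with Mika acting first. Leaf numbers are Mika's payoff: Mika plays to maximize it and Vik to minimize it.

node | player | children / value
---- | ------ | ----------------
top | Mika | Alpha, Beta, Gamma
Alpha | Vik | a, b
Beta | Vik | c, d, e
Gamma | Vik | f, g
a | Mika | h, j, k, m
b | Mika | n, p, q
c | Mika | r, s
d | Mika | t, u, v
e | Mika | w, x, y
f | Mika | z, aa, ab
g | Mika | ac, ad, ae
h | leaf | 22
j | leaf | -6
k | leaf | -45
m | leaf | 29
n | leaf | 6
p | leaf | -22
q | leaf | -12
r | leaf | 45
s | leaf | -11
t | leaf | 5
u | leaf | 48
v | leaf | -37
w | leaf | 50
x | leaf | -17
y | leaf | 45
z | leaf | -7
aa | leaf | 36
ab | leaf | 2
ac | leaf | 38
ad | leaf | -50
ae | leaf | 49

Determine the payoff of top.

45

a (Mika): max(22, -6, -45, 29) = 29
b (Mika): max(6, -22, -12) = 6
Alpha (Vik): min(29, 6) = 6
c (Mika): max(45, -11) = 45
d (Mika): max(5, 48, -37) = 48
e (Mika): max(50, -17, 45) = 50
Beta (Vik): min(45, 48, 50) = 45
f (Mika): max(-7, 36, 2) = 36
g (Mika): max(38, -50, 49) = 49
Gamma (Vik): min(36, 49) = 36
top (Mika): max(6, 45, 36) = 45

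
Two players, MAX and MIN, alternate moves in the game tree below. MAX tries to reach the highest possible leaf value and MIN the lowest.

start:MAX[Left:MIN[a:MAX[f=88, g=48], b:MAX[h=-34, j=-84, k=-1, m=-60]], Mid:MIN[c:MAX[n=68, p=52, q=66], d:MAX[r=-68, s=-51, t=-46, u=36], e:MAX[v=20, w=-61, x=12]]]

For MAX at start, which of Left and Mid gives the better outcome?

Mid

a (MAX): max(88, 48) = 88
b (MAX): max(-34, -84, -1, -60) = -1
Left (MIN): min(88, -1) = -1
c (MAX): max(68, 52, 66) = 68
d (MAX): max(-68, -51, -46, 36) = 36
e (MAX): max(20, -61, 12) = 20
Mid (MIN): min(68, 36, 20) = 20
MAX prefers the higher value; Left=-1, Mid=20. Mid is better since 20 > -1.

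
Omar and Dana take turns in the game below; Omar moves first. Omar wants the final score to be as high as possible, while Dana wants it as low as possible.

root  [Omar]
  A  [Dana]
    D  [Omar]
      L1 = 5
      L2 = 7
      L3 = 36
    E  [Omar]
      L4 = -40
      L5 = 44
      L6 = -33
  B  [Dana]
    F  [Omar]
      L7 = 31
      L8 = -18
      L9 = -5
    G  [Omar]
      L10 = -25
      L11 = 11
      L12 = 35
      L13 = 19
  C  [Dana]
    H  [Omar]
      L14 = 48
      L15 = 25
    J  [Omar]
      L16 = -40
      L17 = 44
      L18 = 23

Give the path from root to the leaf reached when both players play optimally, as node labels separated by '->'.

root -> C -> J -> L17

D (Omar): max(5, 7, 36) = 36
E (Omar): max(-40, 44, -33) = 44
A (Dana): min(36, 44) = 36
F (Omar): max(31, -18, -5) = 31
G (Omar): max(-25, 11, 35, 19) = 35
B (Dana): min(31, 35) = 31
H (Omar): max(48, 25) = 48
J (Omar): max(-40, 44, 23) = 44
C (Dana): min(48, 44) = 44
root (Omar): max(36, 31, 44) = 44
At root, Omar picks C (highest: 44).
At C, Dana picks J (lowest: 44).
At J, Omar picks L17 (highest: 44).
Terminal value 44.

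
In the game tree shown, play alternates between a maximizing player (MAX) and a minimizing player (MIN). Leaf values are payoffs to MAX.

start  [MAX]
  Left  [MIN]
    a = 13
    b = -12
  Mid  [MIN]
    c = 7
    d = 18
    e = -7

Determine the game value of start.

-7

Left (MIN): min(13, -12) = -12
Mid (MIN): min(7, 18, -7) = -7
start (MAX): max(-12, -7) = -7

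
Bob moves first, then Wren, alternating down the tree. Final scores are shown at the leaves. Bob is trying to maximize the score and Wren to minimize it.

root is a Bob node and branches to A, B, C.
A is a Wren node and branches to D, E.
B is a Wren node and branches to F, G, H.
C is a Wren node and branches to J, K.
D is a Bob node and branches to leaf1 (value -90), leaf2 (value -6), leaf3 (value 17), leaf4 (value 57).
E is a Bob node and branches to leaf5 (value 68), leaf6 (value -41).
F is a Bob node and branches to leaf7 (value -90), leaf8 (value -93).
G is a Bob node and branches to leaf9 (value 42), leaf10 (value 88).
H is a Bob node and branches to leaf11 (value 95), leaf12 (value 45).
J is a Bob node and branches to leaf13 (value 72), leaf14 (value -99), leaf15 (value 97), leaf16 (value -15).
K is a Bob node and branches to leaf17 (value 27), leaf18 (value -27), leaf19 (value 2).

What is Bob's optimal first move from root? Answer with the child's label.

D (Bob): max(-90, -6, 17, 57) = 57
E (Bob): max(68, -41) = 68
A (Wren): min(57, 68) = 57
F (Bob): max(-90, -93) = -90
G (Bob): max(42, 88) = 88
H (Bob): max(95, 45) = 95
B (Wren): min(-90, 88, 95) = -90
J (Bob): max(72, -99, 97, -15) = 97
K (Bob): max(27, -27, 2) = 27
C (Wren): min(97, 27) = 27
root (Bob): max(57, -90, 27) = 57
Bob at root wants the highest of {A=57, B=-90, C=27}, so chooses A.

A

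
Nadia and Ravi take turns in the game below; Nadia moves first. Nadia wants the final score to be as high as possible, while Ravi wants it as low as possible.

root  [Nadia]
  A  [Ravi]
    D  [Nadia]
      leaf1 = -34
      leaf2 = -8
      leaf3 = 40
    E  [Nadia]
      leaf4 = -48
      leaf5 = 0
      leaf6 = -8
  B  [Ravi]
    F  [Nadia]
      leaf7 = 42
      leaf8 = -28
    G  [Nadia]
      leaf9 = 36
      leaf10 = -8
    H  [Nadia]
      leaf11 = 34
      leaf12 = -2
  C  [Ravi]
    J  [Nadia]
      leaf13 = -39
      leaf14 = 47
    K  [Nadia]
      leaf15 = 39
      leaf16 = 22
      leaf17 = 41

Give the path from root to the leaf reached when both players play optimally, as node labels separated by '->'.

root -> C -> K -> leaf17

D (Nadia): max(-34, -8, 40) = 40
E (Nadia): max(-48, 0, -8) = 0
A (Ravi): min(40, 0) = 0
F (Nadia): max(42, -28) = 42
G (Nadia): max(36, -8) = 36
H (Nadia): max(34, -2) = 34
B (Ravi): min(42, 36, 34) = 34
J (Nadia): max(-39, 47) = 47
K (Nadia): max(39, 22, 41) = 41
C (Ravi): min(47, 41) = 41
root (Nadia): max(0, 34, 41) = 41
At root, Nadia picks C (highest: 41).
At C, Ravi picks K (lowest: 41).
At K, Nadia picks leaf17 (highest: 41).
Terminal value 41.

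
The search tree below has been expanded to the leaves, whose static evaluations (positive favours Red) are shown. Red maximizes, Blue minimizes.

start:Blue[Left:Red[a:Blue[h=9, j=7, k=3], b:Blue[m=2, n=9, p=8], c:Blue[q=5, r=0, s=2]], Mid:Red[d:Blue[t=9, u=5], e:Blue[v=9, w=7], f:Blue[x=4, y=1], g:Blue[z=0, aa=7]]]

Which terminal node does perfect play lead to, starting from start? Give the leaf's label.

k

a (Blue): min(9, 7, 3) = 3
b (Blue): min(2, 9, 8) = 2
c (Blue): min(5, 0, 2) = 0
Left (Red): max(3, 2, 0) = 3
d (Blue): min(9, 5) = 5
e (Blue): min(9, 7) = 7
f (Blue): min(4, 1) = 1
g (Blue): min(0, 7) = 0
Mid (Red): max(5, 7, 1, 0) = 7
start (Blue): min(3, 7) = 3
At start, Blue picks Left (lowest: 3).
At Left, Red picks a (highest: 3).
At a, Blue picks k (lowest: 3).
Terminal value 3.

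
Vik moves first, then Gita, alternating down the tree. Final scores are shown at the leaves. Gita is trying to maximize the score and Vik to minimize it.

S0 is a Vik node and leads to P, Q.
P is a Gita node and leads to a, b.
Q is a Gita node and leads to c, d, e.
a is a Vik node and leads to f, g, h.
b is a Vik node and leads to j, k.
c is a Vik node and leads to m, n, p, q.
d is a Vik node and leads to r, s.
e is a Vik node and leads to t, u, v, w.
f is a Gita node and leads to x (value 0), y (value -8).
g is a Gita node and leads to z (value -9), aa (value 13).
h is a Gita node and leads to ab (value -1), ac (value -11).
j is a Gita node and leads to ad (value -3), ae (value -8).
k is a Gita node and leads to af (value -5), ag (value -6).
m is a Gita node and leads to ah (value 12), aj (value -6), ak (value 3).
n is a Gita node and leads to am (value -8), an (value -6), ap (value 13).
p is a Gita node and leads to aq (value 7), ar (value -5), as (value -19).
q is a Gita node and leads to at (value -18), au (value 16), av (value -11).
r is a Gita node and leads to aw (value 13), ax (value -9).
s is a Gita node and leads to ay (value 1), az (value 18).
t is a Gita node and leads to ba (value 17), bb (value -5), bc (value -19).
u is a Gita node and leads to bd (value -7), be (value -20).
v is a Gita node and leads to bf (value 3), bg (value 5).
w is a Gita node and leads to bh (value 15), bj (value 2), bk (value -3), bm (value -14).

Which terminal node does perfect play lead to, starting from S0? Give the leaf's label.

f (Gita): max(0, -8) = 0
g (Gita): max(-9, 13) = 13
h (Gita): max(-1, -11) = -1
a (Vik): min(0, 13, -1) = -1
j (Gita): max(-3, -8) = -3
k (Gita): max(-5, -6) = -5
b (Vik): min(-3, -5) = -5
P (Gita): max(-1, -5) = -1
m (Gita): max(12, -6, 3) = 12
n (Gita): max(-8, -6, 13) = 13
p (Gita): max(7, -5, -19) = 7
q (Gita): max(-18, 16, -11) = 16
c (Vik): min(12, 13, 7, 16) = 7
r (Gita): max(13, -9) = 13
s (Gita): max(1, 18) = 18
d (Vik): min(13, 18) = 13
t (Gita): max(17, -5, -19) = 17
u (Gita): max(-7, -20) = -7
v (Gita): max(3, 5) = 5
w (Gita): max(15, 2, -3, -14) = 15
e (Vik): min(17, -7, 5, 15) = -7
Q (Gita): max(7, 13, -7) = 13
S0 (Vik): min(-1, 13) = -1
At S0, Vik picks P (lowest: -1).
At P, Gita picks a (highest: -1).
At a, Vik picks h (lowest: -1).
At h, Gita picks ab (highest: -1).
Terminal value -1.

ab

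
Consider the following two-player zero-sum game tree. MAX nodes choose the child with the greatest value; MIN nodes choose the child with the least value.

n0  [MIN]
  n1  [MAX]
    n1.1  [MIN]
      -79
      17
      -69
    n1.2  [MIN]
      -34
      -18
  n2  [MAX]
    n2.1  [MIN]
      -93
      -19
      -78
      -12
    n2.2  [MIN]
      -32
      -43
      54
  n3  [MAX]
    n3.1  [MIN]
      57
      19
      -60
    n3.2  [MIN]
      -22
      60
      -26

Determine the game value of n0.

n1.1 (MIN): min(-79, 17, -69) = -79
n1.2 (MIN): min(-34, -18) = -34
n1 (MAX): max(-79, -34) = -34
n2.1 (MIN): min(-93, -19, -78, -12) = -93
n2.2 (MIN): min(-32, -43, 54) = -43
n2 (MAX): max(-93, -43) = -43
n3.1 (MIN): min(57, 19, -60) = -60
n3.2 (MIN): min(-22, 60, -26) = -26
n3 (MAX): max(-60, -26) = -26
n0 (MIN): min(-34, -43, -26) = -43

-43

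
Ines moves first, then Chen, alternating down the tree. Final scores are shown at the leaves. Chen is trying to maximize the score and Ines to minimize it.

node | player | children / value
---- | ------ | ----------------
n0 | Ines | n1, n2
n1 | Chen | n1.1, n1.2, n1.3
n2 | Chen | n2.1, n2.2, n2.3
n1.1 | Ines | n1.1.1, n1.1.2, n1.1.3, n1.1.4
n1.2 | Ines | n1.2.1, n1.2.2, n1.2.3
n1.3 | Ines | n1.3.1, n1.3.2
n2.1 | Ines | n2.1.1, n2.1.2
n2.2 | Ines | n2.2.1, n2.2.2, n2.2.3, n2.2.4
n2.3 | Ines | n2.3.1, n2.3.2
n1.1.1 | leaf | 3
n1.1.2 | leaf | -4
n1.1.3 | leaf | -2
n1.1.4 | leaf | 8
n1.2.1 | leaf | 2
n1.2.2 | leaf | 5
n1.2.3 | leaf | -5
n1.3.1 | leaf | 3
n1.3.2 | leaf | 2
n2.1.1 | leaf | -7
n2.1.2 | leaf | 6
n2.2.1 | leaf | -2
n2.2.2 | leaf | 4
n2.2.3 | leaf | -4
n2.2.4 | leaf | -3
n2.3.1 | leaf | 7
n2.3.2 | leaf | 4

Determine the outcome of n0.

2

n1.1 (Ines): min(3, -4, -2, 8) = -4
n1.2 (Ines): min(2, 5, -5) = -5
n1.3 (Ines): min(3, 2) = 2
n1 (Chen): max(-4, -5, 2) = 2
n2.1 (Ines): min(-7, 6) = -7
n2.2 (Ines): min(-2, 4, -4, -3) = -4
n2.3 (Ines): min(7, 4) = 4
n2 (Chen): max(-7, -4, 4) = 4
n0 (Ines): min(2, 4) = 2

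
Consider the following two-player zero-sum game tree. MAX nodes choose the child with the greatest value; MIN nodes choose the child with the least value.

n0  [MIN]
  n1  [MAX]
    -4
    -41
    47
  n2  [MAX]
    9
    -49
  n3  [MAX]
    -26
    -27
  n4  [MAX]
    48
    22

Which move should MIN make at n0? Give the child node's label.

n3

n1 (MAX): max(-4, -41, 47) = 47
n2 (MAX): max(9, -49) = 9
n3 (MAX): max(-26, -27) = -26
n4 (MAX): max(48, 22) = 48
n0 (MIN): min(47, 9, -26, 48) = -26
MIN at n0 wants the lowest of {n1=47, n2=9, n3=-26, n4=48}, so chooses n3.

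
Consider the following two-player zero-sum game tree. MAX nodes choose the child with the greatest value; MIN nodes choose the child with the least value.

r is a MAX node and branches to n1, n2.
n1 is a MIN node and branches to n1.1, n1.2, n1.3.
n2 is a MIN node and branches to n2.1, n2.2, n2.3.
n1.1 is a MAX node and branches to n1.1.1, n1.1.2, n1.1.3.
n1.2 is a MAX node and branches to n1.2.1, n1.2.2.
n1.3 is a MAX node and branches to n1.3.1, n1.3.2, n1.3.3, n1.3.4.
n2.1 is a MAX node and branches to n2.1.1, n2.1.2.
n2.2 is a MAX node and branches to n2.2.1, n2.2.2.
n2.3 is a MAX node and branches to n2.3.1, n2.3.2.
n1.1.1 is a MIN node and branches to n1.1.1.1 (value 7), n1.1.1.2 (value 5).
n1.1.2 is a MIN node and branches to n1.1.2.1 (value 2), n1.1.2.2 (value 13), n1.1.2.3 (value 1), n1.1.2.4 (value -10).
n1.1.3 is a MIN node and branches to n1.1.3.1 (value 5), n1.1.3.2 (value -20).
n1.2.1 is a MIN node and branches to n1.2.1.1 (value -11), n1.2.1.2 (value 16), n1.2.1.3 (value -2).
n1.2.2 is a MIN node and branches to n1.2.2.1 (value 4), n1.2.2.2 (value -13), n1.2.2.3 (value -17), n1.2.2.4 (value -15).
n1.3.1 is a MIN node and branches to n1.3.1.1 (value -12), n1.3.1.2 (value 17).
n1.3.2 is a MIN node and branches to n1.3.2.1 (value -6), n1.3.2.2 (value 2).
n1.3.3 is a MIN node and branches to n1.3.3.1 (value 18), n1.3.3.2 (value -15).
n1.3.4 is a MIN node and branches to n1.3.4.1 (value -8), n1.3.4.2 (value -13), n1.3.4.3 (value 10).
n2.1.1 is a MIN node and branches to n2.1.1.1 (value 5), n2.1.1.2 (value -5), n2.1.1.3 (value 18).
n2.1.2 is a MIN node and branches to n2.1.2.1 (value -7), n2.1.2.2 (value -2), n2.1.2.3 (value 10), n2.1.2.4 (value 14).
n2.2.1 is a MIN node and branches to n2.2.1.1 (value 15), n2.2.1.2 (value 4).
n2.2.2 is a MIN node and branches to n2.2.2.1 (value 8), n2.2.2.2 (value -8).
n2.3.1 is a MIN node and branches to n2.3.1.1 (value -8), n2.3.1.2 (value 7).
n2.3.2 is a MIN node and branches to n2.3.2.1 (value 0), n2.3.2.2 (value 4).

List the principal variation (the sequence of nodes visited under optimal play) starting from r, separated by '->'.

r -> n2 -> n2.1 -> n2.1.1 -> n2.1.1.2

n1.1.1 (MIN): min(7, 5) = 5
n1.1.2 (MIN): min(2, 13, 1, -10) = -10
n1.1.3 (MIN): min(5, -20) = -20
n1.1 (MAX): max(5, -10, -20) = 5
n1.2.1 (MIN): min(-11, 16, -2) = -11
n1.2.2 (MIN): min(4, -13, -17, -15) = -17
n1.2 (MAX): max(-11, -17) = -11
n1.3.1 (MIN): min(-12, 17) = -12
n1.3.2 (MIN): min(-6, 2) = -6
n1.3.3 (MIN): min(18, -15) = -15
n1.3.4 (MIN): min(-8, -13, 10) = -13
n1.3 (MAX): max(-12, -6, -15, -13) = -6
n1 (MIN): min(5, -11, -6) = -11
n2.1.1 (MIN): min(5, -5, 18) = -5
n2.1.2 (MIN): min(-7, -2, 10, 14) = -7
n2.1 (MAX): max(-5, -7) = -5
n2.2.1 (MIN): min(15, 4) = 4
n2.2.2 (MIN): min(8, -8) = -8
n2.2 (MAX): max(4, -8) = 4
n2.3.1 (MIN): min(-8, 7) = -8
n2.3.2 (MIN): min(0, 4) = 0
n2.3 (MAX): max(-8, 0) = 0
n2 (MIN): min(-5, 4, 0) = -5
r (MAX): max(-11, -5) = -5
At r, MAX picks n2 (highest: -5).
At n2, MIN picks n2.1 (lowest: -5).
At n2.1, MAX picks n2.1.1 (highest: -5).
At n2.1.1, MIN picks n2.1.1.2 (lowest: -5).
Terminal value -5.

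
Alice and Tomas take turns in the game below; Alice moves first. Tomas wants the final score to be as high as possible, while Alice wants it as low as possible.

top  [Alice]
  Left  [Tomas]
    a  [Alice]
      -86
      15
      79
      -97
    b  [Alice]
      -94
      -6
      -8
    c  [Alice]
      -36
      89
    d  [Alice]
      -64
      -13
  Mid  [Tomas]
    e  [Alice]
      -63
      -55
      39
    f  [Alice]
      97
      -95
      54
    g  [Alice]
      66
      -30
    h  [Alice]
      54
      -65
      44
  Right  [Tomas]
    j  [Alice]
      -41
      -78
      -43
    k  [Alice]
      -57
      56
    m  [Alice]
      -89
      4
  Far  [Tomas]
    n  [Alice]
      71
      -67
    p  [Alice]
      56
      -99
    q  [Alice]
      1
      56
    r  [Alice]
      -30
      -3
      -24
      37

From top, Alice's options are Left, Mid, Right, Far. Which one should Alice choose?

a (Alice): min(-86, 15, 79, -97) = -97
b (Alice): min(-94, -6, -8) = -94
c (Alice): min(-36, 89) = -36
d (Alice): min(-64, -13) = -64
Left (Tomas): max(-97, -94, -36, -64) = -36
e (Alice): min(-63, -55, 39) = -63
f (Alice): min(97, -95, 54) = -95
g (Alice): min(66, -30) = -30
h (Alice): min(54, -65, 44) = -65
Mid (Tomas): max(-63, -95, -30, -65) = -30
j (Alice): min(-41, -78, -43) = -78
k (Alice): min(-57, 56) = -57
m (Alice): min(-89, 4) = -89
Right (Tomas): max(-78, -57, -89) = -57
n (Alice): min(71, -67) = -67
p (Alice): min(56, -99) = -99
q (Alice): min(1, 56) = 1
r (Alice): min(-30, -3, -24, 37) = -30
Far (Tomas): max(-67, -99, 1, -30) = 1
top (Alice): min(-36, -30, -57, 1) = -57
Alice at top wants the lowest of {Left=-36, Mid=-30, Right=-57, Far=1}, so chooses Right.

Right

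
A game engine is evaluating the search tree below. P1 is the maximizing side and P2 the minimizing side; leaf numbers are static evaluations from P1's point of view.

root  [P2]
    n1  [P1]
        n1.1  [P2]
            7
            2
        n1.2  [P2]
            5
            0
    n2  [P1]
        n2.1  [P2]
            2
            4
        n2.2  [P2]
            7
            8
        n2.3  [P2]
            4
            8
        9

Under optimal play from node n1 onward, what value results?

n1.1 (P2): min(7, 2) = 2
n1.2 (P2): min(5, 0) = 0
n1 (P1): max(2, 0) = 2

2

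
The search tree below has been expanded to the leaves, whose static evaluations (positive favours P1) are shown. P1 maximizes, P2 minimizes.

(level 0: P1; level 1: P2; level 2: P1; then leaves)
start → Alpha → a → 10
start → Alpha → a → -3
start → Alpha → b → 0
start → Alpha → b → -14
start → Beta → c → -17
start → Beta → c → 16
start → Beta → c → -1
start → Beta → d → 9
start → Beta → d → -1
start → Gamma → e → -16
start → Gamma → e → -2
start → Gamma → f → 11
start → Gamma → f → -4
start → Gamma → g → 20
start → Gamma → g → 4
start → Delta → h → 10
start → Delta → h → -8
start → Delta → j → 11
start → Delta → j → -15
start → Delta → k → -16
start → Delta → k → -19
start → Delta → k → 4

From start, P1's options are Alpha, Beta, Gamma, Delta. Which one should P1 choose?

Beta

a (P1): max(10, -3) = 10
b (P1): max(0, -14) = 0
Alpha (P2): min(10, 0) = 0
c (P1): max(-17, 16, -1) = 16
d (P1): max(9, -1) = 9
Beta (P2): min(16, 9) = 9
e (P1): max(-16, -2) = -2
f (P1): max(11, -4) = 11
g (P1): max(20, 4) = 20
Gamma (P2): min(-2, 11, 20) = -2
h (P1): max(10, -8) = 10
j (P1): max(11, -15) = 11
k (P1): max(-16, -19, 4) = 4
Delta (P2): min(10, 11, 4) = 4
start (P1): max(0, 9, -2, 4) = 9
P1 at start wants the highest of {Alpha=0, Beta=9, Gamma=-2, Delta=4}, so chooses Beta.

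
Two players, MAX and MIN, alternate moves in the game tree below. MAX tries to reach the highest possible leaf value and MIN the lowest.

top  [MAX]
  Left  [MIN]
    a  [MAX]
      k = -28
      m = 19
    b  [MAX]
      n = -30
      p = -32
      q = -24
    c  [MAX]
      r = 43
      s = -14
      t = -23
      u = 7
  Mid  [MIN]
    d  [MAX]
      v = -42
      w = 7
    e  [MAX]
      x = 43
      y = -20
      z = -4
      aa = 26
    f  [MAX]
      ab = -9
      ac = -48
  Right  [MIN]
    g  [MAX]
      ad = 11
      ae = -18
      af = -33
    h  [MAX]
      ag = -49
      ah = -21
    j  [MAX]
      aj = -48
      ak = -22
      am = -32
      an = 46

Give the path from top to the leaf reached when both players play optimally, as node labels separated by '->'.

a (MAX): max(-28, 19) = 19
b (MAX): max(-30, -32, -24) = -24
c (MAX): max(43, -14, -23, 7) = 43
Left (MIN): min(19, -24, 43) = -24
d (MAX): max(-42, 7) = 7
e (MAX): max(43, -20, -4, 26) = 43
f (MAX): max(-9, -48) = -9
Mid (MIN): min(7, 43, -9) = -9
g (MAX): max(11, -18, -33) = 11
h (MAX): max(-49, -21) = -21
j (MAX): max(-48, -22, -32, 46) = 46
Right (MIN): min(11, -21, 46) = -21
top (MAX): max(-24, -9, -21) = -9
At top, MAX picks Mid (highest: -9).
At Mid, MIN picks f (lowest: -9).
At f, MAX picks ab (highest: -9).
Terminal value -9.

top -> Mid -> f -> ab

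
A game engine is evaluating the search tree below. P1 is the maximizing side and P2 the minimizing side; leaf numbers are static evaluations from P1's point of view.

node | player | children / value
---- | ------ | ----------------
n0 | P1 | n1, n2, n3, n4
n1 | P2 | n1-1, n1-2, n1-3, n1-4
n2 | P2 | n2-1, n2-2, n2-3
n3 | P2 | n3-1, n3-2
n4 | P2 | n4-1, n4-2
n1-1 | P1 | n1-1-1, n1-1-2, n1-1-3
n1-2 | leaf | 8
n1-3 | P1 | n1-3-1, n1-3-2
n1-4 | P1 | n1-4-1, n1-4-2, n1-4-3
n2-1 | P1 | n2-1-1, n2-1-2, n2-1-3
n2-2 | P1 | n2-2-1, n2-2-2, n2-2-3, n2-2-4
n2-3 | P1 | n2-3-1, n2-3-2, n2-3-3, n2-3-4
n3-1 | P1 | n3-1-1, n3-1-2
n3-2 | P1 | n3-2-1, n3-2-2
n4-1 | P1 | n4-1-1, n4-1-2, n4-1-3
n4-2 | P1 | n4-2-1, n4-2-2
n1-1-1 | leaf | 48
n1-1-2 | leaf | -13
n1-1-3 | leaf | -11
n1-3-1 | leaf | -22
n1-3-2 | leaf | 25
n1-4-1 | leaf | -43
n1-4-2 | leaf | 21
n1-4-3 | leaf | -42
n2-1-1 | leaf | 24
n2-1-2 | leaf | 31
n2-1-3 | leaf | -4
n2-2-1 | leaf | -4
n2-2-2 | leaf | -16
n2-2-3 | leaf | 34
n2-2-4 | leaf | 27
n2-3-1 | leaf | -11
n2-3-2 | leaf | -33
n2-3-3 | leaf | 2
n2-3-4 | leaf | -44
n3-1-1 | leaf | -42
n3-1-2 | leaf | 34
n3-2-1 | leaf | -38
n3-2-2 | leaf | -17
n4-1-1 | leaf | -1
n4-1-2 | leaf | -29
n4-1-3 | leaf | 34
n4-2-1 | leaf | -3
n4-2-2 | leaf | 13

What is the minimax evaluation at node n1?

8

n1-1 (P1): max(48, -13, -11) = 48
n1-3 (P1): max(-22, 25) = 25
n1-4 (P1): max(-43, 21, -42) = 21
n1 (P2): min(48, 8, 25, 21) = 8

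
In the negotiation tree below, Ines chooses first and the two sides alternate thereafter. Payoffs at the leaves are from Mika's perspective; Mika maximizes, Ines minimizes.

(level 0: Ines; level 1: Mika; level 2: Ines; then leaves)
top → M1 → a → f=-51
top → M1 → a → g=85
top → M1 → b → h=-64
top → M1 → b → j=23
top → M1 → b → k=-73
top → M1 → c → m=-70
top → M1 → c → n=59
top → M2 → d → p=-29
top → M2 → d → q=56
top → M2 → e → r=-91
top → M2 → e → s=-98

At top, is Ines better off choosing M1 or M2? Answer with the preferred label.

a (Ines): min(-51, 85) = -51
b (Ines): min(-64, 23, -73) = -73
c (Ines): min(-70, 59) = -70
M1 (Mika): max(-51, -73, -70) = -51
d (Ines): min(-29, 56) = -29
e (Ines): min(-91, -98) = -98
M2 (Mika): max(-29, -98) = -29
Ines prefers the lower value; M1=-51, M2=-29. M1 is better since -51 < -29.

M1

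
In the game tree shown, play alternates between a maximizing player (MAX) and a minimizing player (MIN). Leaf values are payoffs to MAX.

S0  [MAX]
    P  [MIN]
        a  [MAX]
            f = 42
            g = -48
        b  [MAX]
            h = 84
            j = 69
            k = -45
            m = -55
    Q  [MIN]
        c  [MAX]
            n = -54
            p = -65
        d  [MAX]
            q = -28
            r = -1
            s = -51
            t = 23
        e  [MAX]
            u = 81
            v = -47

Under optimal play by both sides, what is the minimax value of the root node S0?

a (MAX): max(42, -48) = 42
b (MAX): max(84, 69, -45, -55) = 84
P (MIN): min(42, 84) = 42
c (MAX): max(-54, -65) = -54
d (MAX): max(-28, -1, -51, 23) = 23
e (MAX): max(81, -47) = 81
Q (MIN): min(-54, 23, 81) = -54
S0 (MAX): max(42, -54) = 42

42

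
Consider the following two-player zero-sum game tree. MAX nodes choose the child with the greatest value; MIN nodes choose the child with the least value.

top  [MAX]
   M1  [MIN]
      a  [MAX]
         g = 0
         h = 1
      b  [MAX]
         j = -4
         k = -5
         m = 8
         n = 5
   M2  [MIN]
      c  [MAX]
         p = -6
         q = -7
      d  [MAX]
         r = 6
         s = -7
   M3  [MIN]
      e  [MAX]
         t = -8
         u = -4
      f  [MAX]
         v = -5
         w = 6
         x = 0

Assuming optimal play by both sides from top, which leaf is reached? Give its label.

a (MAX): max(0, 1) = 1
b (MAX): max(-4, -5, 8, 5) = 8
M1 (MIN): min(1, 8) = 1
c (MAX): max(-6, -7) = -6
d (MAX): max(6, -7) = 6
M2 (MIN): min(-6, 6) = -6
e (MAX): max(-8, -4) = -4
f (MAX): max(-5, 6, 0) = 6
M3 (MIN): min(-4, 6) = -4
top (MAX): max(1, -6, -4) = 1
At top, MAX picks M1 (highest: 1).
At M1, MIN picks a (lowest: 1).
At a, MAX picks h (highest: 1).
Terminal value 1.

h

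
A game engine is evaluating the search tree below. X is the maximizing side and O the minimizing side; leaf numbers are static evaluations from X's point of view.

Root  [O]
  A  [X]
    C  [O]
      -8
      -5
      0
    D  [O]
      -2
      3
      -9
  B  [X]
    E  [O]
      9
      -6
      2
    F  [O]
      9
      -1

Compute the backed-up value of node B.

-1

E (O): min(9, -6, 2) = -6
F (O): min(9, -1) = -1
B (X): max(-6, -1) = -1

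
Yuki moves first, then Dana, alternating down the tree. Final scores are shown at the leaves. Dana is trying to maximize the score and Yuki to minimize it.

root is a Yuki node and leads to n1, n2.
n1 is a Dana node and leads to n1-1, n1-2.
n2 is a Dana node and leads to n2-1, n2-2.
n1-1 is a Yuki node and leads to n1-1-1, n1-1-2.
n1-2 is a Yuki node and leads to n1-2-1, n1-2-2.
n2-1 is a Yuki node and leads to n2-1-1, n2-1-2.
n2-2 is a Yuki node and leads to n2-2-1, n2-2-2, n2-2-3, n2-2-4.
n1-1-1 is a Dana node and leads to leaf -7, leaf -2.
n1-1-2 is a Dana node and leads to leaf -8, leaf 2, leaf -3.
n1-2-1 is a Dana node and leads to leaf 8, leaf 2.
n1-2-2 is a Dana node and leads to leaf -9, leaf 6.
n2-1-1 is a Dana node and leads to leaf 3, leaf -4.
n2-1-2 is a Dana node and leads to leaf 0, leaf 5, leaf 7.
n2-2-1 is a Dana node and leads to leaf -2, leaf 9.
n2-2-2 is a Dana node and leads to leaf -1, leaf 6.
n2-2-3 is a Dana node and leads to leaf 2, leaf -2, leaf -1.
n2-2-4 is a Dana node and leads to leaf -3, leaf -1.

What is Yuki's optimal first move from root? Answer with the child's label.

n2

n1-1-1 (Dana): max(-7, -2) = -2
n1-1-2 (Dana): max(-8, 2, -3) = 2
n1-1 (Yuki): min(-2, 2) = -2
n1-2-1 (Dana): max(8, 2) = 8
n1-2-2 (Dana): max(-9, 6) = 6
n1-2 (Yuki): min(8, 6) = 6
n1 (Dana): max(-2, 6) = 6
n2-1-1 (Dana): max(3, -4) = 3
n2-1-2 (Dana): max(0, 5, 7) = 7
n2-1 (Yuki): min(3, 7) = 3
n2-2-1 (Dana): max(-2, 9) = 9
n2-2-2 (Dana): max(-1, 6) = 6
n2-2-3 (Dana): max(2, -2, -1) = 2
n2-2-4 (Dana): max(-3, -1) = -1
n2-2 (Yuki): min(9, 6, 2, -1) = -1
n2 (Dana): max(3, -1) = 3
root (Yuki): min(6, 3) = 3
Yuki at root wants the lowest of {n1=6, n2=3}, so chooses n2.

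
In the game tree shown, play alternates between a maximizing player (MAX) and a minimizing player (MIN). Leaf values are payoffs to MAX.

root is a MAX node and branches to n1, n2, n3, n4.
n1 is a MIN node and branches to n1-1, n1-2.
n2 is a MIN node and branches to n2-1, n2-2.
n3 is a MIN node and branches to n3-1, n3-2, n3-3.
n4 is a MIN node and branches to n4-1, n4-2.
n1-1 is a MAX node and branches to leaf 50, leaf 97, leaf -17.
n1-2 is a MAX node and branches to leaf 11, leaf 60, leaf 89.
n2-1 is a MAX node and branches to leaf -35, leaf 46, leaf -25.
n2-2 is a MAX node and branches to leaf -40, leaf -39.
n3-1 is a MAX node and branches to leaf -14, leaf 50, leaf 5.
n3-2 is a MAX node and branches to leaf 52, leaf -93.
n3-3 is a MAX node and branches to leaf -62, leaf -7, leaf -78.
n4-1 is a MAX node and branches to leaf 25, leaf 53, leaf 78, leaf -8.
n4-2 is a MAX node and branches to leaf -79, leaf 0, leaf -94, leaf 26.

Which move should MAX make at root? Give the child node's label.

n1

n1-1 (MAX): max(50, 97, -17) = 97
n1-2 (MAX): max(11, 60, 89) = 89
n1 (MIN): min(97, 89) = 89
n2-1 (MAX): max(-35, 46, -25) = 46
n2-2 (MAX): max(-40, -39) = -39
n2 (MIN): min(46, -39) = -39
n3-1 (MAX): max(-14, 50, 5) = 50
n3-2 (MAX): max(52, -93) = 52
n3-3 (MAX): max(-62, -7, -78) = -7
n3 (MIN): min(50, 52, -7) = -7
n4-1 (MAX): max(25, 53, 78, -8) = 78
n4-2 (MAX): max(-79, 0, -94, 26) = 26
n4 (MIN): min(78, 26) = 26
root (MAX): max(89, -39, -7, 26) = 89
MAX at root wants the highest of {n1=89, n2=-39, n3=-7, n4=26}, so chooses n1.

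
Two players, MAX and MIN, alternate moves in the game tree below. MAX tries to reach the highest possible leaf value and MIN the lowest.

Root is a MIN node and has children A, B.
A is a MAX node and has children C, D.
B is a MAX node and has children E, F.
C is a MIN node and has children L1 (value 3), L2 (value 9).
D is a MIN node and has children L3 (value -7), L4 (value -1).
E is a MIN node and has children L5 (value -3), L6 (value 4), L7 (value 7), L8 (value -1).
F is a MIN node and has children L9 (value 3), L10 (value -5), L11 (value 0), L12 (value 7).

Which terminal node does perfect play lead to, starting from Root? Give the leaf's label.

L5

C (MIN): min(3, 9) = 3
D (MIN): min(-7, -1) = -7
A (MAX): max(3, -7) = 3
E (MIN): min(-3, 4, 7, -1) = -3
F (MIN): min(3, -5, 0, 7) = -5
B (MAX): max(-3, -5) = -3
Root (MIN): min(3, -3) = -3
At Root, MIN picks B (lowest: -3).
At B, MAX picks E (highest: -3).
At E, MIN picks L5 (lowest: -3).
Terminal value -3.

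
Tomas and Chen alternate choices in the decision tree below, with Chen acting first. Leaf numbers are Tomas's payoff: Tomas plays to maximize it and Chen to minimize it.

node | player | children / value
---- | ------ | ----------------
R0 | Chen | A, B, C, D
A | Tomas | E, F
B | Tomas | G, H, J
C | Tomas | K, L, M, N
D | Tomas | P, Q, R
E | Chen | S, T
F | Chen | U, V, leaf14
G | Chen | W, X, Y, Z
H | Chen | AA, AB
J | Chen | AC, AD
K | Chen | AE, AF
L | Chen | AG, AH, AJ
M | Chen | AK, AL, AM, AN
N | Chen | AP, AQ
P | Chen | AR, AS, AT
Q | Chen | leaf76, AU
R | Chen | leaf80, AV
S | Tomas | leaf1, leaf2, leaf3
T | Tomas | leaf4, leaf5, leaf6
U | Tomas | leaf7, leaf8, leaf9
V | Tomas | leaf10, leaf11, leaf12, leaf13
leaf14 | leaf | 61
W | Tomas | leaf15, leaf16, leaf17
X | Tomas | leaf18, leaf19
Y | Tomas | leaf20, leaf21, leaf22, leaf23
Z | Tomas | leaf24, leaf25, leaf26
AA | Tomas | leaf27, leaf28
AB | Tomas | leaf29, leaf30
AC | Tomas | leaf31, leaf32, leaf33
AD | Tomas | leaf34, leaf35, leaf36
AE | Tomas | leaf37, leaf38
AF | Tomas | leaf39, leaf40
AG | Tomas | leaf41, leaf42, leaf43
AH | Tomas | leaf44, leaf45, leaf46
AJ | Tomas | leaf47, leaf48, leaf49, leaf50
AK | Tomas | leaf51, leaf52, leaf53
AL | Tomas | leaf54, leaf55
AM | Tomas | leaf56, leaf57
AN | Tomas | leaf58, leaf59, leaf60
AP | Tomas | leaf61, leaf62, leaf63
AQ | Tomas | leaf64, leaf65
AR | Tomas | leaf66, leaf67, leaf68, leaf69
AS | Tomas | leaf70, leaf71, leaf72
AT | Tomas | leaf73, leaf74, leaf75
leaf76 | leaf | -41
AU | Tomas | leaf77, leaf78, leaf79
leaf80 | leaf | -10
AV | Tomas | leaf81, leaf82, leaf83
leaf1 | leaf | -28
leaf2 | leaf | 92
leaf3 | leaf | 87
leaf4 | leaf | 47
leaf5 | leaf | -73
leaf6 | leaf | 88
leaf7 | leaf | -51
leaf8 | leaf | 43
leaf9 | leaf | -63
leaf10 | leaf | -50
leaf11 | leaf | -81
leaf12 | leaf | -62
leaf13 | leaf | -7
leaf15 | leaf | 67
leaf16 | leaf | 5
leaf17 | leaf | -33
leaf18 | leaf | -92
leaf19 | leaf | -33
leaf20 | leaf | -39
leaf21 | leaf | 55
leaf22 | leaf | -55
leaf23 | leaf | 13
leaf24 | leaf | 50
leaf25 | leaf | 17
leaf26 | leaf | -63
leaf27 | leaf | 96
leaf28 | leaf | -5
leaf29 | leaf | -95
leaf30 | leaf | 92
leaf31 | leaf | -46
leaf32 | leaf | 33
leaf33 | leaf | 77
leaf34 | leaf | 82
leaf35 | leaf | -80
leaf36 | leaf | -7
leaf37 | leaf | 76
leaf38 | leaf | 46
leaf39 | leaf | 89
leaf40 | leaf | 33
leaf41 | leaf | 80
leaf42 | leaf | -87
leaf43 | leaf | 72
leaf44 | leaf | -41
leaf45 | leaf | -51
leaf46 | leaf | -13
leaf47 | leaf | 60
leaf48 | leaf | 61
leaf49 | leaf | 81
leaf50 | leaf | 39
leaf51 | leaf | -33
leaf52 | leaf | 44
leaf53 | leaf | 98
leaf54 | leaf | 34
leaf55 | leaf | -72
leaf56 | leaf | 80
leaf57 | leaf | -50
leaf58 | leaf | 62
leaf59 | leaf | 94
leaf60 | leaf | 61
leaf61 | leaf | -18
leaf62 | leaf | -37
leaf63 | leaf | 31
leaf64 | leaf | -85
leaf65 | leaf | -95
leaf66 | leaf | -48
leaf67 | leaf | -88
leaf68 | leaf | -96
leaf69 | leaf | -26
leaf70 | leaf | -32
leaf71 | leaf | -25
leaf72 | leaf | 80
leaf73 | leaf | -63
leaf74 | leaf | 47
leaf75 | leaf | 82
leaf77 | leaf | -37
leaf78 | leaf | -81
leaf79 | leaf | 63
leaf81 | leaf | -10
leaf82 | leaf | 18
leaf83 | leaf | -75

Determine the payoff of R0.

S (Tomas): max(-28, 92, 87) = 92
T (Tomas): max(47, -73, 88) = 88
E (Chen): min(92, 88) = 88
U (Tomas): max(-51, 43, -63) = 43
V (Tomas): max(-50, -81, -62, -7) = -7
F (Chen): min(43, -7, 61) = -7
A (Tomas): max(88, -7) = 88
W (Tomas): max(67, 5, -33) = 67
X (Tomas): max(-92, -33) = -33
Y (Tomas): max(-39, 55, -55, 13) = 55
Z (Tomas): max(50, 17, -63) = 50
G (Chen): min(67, -33, 55, 50) = -33
AA (Tomas): max(96, -5) = 96
AB (Tomas): max(-95, 92) = 92
H (Chen): min(96, 92) = 92
AC (Tomas): max(-46, 33, 77) = 77
AD (Tomas): max(82, -80, -7) = 82
J (Chen): min(77, 82) = 77
B (Tomas): max(-33, 92, 77) = 92
AE (Tomas): max(76, 46) = 76
AF (Tomas): max(89, 33) = 89
K (Chen): min(76, 89) = 76
AG (Tomas): max(80, -87, 72) = 80
AH (Tomas): max(-41, -51, -13) = -13
AJ (Tomas): max(60, 61, 81, 39) = 81
L (Chen): min(80, -13, 81) = -13
AK (Tomas): max(-33, 44, 98) = 98
AL (Tomas): max(34, -72) = 34
AM (Tomas): max(80, -50) = 80
AN (Tomas): max(62, 94, 61) = 94
M (Chen): min(98, 34, 80, 94) = 34
AP (Tomas): max(-18, -37, 31) = 31
AQ (Tomas): max(-85, -95) = -85
N (Chen): min(31, -85) = -85
C (Tomas): max(76, -13, 34, -85) = 76
AR (Tomas): max(-48, -88, -96, -26) = -26
AS (Tomas): max(-32, -25, 80) = 80
AT (Tomas): max(-63, 47, 82) = 82
P (Chen): min(-26, 80, 82) = -26
AU (Tomas): max(-37, -81, 63) = 63
Q (Chen): min(-41, 63) = -41
AV (Tomas): max(-10, 18, -75) = 18
R (Chen): min(-10, 18) = -10
D (Tomas): max(-26, -41, -10) = -10
R0 (Chen): min(88, 92, 76, -10) = -10

-10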